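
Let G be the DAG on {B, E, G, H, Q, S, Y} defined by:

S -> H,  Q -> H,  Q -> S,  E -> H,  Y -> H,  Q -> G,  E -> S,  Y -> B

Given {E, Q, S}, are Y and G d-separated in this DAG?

Yes — Y and G are d-separated given {E, Q, S}.

There are 3 undirected paths between Y and G; checking each against the conditioning set {E, Q, S}:
Path 1: Y → H ← S ← Q → G
  H is a collider here and neither H nor any of its descendants is conditioned on, so the collider stays closed — the path is blocked at H.
Path 2: Y → H ← E → S ← Q → G
  H is a collider here and neither H nor any of its descendants is conditioned on, so the collider stays closed — the path is blocked at H.
Path 3: Y → H ← Q → G
  H is a collider here and neither H nor any of its descendants is conditioned on, so the collider stays closed — the path is blocked at H.
All paths are blocked; Y ⊥ G | {E, Q, S} holds.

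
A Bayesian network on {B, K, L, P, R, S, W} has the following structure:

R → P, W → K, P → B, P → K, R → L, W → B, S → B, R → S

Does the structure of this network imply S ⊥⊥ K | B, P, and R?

No — S and K are not d-separated given {B, P, R}.

Enumerating the 4 paths from S to K and testing each for blocking by {B, P, R}:
Path 1: S ← R → P → K
  R is a fork here and R is conditioned on, so the path is blocked at R.
Path 2: S ← R → P → B ← W → K
  R is a fork here and R is conditioned on, so the path is blocked at R.
Path 3: S → B ← P → K
  P is a fork here and P is conditioned on, so the path is blocked at P.
Path 4: S → B ← W → K
  B is a collider and B is conditioned on, which opens it; W is a fork and W is not conditioned on — no node blocks this path, so it is active.
Because an active path exists, S and K are not d-separated.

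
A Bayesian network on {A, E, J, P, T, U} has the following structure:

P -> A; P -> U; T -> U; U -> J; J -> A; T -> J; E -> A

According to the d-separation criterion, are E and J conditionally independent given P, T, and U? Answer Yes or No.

We examine all 3 paths between E and J:
  1. E → A ← P → U ← T → J — A:collider[blocks]; P:fork[blocks]; U:collider[open]; T:fork[blocks] ⇒ blocked
  2. E → A ← P → U → J — A:collider[blocks]; P:fork[blocks]; U:chain[blocks] ⇒ blocked
  3. E → A ← J — A:collider[blocks] ⇒ blocked
Every path is blocked, so E and J are d-separated given {P, T, U}.

Yes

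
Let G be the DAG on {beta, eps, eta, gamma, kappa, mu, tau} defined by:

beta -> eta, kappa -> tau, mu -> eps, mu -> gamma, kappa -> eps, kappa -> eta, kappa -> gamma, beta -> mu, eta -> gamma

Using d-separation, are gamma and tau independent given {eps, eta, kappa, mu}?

Yes — gamma and tau are d-separated given {eps, eta, kappa, mu}.

We examine all 5 paths between gamma and tau:
Path 1: gamma ← eta ← beta → mu → eps ← kappa → tau
  eta is a chain here and eta is conditioned on, so the path is blocked at eta.
Path 2: gamma ← eta ← kappa → tau
  eta is a chain here and eta is conditioned on, so the path is blocked at eta.
Path 3: gamma ← kappa → tau
  kappa is a fork here and kappa is conditioned on, so the path is blocked at kappa.
Path 4: gamma ← mu → eps ← kappa → tau
  mu is a fork here and mu is conditioned on, so the path is blocked at mu.
Path 5: gamma ← mu ← beta → eta ← kappa → tau
  mu is a chain here and mu is conditioned on, so the path is blocked at mu.
All paths are blocked; gamma ⊥ tau | {eps, eta, kappa, mu} holds.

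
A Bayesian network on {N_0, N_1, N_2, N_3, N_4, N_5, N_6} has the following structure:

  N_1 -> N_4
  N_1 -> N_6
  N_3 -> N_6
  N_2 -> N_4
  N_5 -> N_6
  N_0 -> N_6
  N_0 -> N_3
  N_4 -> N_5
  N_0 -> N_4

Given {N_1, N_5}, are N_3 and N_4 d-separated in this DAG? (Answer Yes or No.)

We examine all 6 paths between N_3 and N_4:
  1. N_3 ← N_0 → N_4 — N_0:fork[open] ⇒ active
  2. N_3 ← N_0 → N_6 ← N_1 → N_4 — N_0:fork[open]; N_6:collider[blocks]; N_1:fork[blocks] ⇒ blocked
  3. N_3 ← N_0 → N_6 ← N_5 ← N_4 — N_0:fork[open]; N_6:collider[blocks]; N_5:chain[blocks] ⇒ blocked
  4. N_3 → N_6 ← N_0 → N_4 — N_6:collider[blocks]; N_0:fork[open] ⇒ blocked
  5. N_3 → N_6 ← N_1 → N_4 — N_6:collider[blocks]; N_1:fork[blocks] ⇒ blocked
  6. N_3 → N_6 ← N_5 ← N_4 — N_6:collider[blocks]; N_5:chain[blocks] ⇒ blocked
At least one path is unblocked, so d-separation fails.

No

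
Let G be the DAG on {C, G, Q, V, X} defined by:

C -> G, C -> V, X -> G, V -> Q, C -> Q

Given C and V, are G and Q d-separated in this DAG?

Yes — G and Q are d-separated given {C, V}.

Enumerating the 2 paths from G to Q and testing each for blocking by {C, V}:
Path 1: G ← C → Q
  C is a fork here and C is conditioned on, so the path is blocked at C.
Path 2: G ← C → V → Q
  C is a fork here and C is conditioned on, so the path is blocked at C.
Every path is blocked, so G and Q are d-separated given {C, V}.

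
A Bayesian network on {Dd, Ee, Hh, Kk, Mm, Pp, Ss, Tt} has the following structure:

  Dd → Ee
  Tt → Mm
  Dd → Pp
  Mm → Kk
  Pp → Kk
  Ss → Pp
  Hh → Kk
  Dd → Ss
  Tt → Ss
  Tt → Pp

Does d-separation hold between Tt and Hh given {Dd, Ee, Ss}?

4 paths connect Tt and Hh; each must be blocked for d-separation to hold:
  1. Tt → Pp → Kk ← Hh — Pp:chain[open]; Kk:collider[blocks] ⇒ blocked
  2. Tt → Mm → Kk ← Hh — Mm:chain[open]; Kk:collider[blocks] ⇒ blocked
  3. Tt → Ss → Pp → Kk ← Hh — Ss:chain[blocks]; Pp:chain[open]; Kk:collider[blocks] ⇒ blocked
  4. Tt → Ss ← Dd → Pp → Kk ← Hh — Ss:collider[open]; Dd:fork[blocks]; Pp:chain[open]; Kk:collider[blocks] ⇒ blocked
Every path is blocked, so Tt and Hh are d-separated given {Dd, Ee, Ss}.

Yes — Tt and Hh are d-separated given {Dd, Ee, Ss}.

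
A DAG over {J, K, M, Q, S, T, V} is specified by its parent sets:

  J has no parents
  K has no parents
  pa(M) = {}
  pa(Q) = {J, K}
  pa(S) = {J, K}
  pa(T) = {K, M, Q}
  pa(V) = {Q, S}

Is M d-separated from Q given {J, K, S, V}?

Enumerating the 4 paths from M to Q and testing each for blocking by {J, K, S, V}:
Path 1: M → T ← Q
  T is a collider here and neither T nor any of its descendants is conditioned on, so the collider stays closed — the path is blocked at T.
Path 2: M → T ← K → Q
  T is a collider here and neither T nor any of its descendants is conditioned on, so the collider stays closed — the path is blocked at T.
Path 3: M → T ← K → S ← J → Q
  T is a collider here and neither T nor any of its descendants is conditioned on, so the collider stays closed — the path is blocked at T.
Path 4: M → T ← K → S → V ← Q
  T is a collider here and neither T nor any of its descendants is conditioned on, so the collider stays closed — the path is blocked at T.
All paths are blocked; M ⊥ Q | {J, K, S, V} holds.

Yes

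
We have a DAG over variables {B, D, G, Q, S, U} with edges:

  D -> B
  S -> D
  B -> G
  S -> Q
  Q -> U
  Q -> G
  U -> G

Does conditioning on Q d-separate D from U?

We examine all 4 paths between D and U:
Path 1: D → B → G ← Q → U
  G is a collider here and neither G nor any of its descendants is conditioned on, so the collider stays closed — the path is blocked at G.
Path 2: D → B → G ← U
  G is a collider here and neither G nor any of its descendants is conditioned on, so the collider stays closed — the path is blocked at G.
Path 3: D ← S → Q → G ← U
  Q is a chain here and Q is conditioned on, so the path is blocked at Q.
Path 4: D ← S → Q → U
  Q is a chain here and Q is conditioned on, so the path is blocked at Q.
Every path is blocked, so D and U are d-separated given {Q}.

Yes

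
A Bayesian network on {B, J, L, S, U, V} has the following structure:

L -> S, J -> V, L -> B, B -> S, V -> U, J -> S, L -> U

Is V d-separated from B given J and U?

We examine all 4 paths between V and B:
Path 1: V ← J → S ← B
  J is a fork here and J is conditioned on, so the path is blocked at J.
Path 2: V ← J → S ← L → B
  J is a fork here and J is conditioned on, so the path is blocked at J.
Path 3: V → U ← L → B
  U is a collider and U is conditioned on, which opens it; L is a fork and L is not conditioned on — no node blocks this path, so it is active.
Path 4: V → U ← L → S ← B
  S is a collider here and neither S nor any of its descendants is conditioned on, so the collider stays closed — the path is blocked at S.
Because an active path exists, V and B are not d-separated.

No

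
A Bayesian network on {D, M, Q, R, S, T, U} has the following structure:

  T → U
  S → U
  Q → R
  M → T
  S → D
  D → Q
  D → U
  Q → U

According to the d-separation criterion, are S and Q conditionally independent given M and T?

No

4 paths connect S and Q; each must be blocked for d-separation to hold:
Path 1: S → U ← D → Q
  U is a collider here and neither U nor any of its descendants is conditioned on, so the collider stays closed — the path is blocked at U.
Path 2: S → U ← Q
  U is a collider here and neither U nor any of its descendants is conditioned on, so the collider stays closed — the path is blocked at U.
Path 3: S → D → U ← Q
  U is a collider here and neither U nor any of its descendants is conditioned on, so the collider stays closed — the path is blocked at U.
Path 4: S → D → Q
  D is a chain and D is not conditioned on — no node blocks this path, so it is active.
Since the path S → D → Q is active, S and Q are not d-separated given {M, T}.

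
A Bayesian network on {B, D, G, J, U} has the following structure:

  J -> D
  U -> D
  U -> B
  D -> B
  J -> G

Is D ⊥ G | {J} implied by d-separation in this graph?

There is one path between D and G:
Path 1: D ← J → G
  J is a fork here and J is conditioned on, so the path is blocked at J.
Since every path is blocked, d-separation holds.

Yes — D and G are d-separated given {J}.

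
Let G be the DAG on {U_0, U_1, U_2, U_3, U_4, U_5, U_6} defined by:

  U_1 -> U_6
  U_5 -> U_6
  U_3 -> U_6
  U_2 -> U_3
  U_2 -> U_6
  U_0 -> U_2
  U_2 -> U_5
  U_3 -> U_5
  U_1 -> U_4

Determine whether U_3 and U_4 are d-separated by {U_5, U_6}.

No — U_3 and U_4 are not d-separated given {U_5, U_6}.

We examine all 5 paths between U_3 and U_4:
  1. U_3 → U_6 ← U_1 → U_4 — U_6:collider[open]; U_1:fork[open] ⇒ active
  2. U_3 → U_5 → U_6 ← U_1 → U_4 — U_5:chain[blocks]; U_6:collider[open]; U_1:fork[open] ⇒ blocked
  3. U_3 → U_5 ← U_2 → U_6 ← U_1 → U_4 — U_5:collider[open]; U_2:fork[open]; U_6:collider[open]; U_1:fork[open] ⇒ active
  4. U_3 ← U_2 → U_6 ← U_1 → U_4 — U_2:fork[open]; U_6:collider[open]; U_1:fork[open] ⇒ active
  5. U_3 ← U_2 → U_5 → U_6 ← U_1 → U_4 — U_2:fork[open]; U_5:chain[blocks]; U_6:collider[open]; U_1:fork[open] ⇒ blocked
At least one path is unblocked, so d-separation fails.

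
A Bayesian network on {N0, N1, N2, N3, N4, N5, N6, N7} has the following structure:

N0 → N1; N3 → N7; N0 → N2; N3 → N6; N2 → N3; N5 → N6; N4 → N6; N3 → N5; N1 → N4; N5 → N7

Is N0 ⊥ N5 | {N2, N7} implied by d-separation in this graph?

Yes

Enumerating the 6 paths from N0 to N5 and testing each for blocking by {N2, N7}:
Path 1: N0 → N2 → N3 → N7 ← N5
  N2 is a chain here and N2 is conditioned on, so the path is blocked at N2.
Path 2: N0 → N2 → N3 → N6 ← N5
  N2 is a chain here and N2 is conditioned on, so the path is blocked at N2.
Path 3: N0 → N2 → N3 → N5
  N2 is a chain here and N2 is conditioned on, so the path is blocked at N2.
Path 4: N0 → N1 → N4 → N6 ← N3 → N7 ← N5
  N6 is a collider here and neither N6 nor any of its descendants is conditioned on, so the collider stays closed — the path is blocked at N6.
Path 5: N0 → N1 → N4 → N6 ← N3 → N5
  N6 is a collider here and neither N6 nor any of its descendants is conditioned on, so the collider stays closed — the path is blocked at N6.
Path 6: N0 → N1 → N4 → N6 ← N5
  N6 is a collider here and neither N6 nor any of its descendants is conditioned on, so the collider stays closed — the path is blocked at N6.
Every path is blocked, so N0 and N5 are d-separated given {N2, N7}.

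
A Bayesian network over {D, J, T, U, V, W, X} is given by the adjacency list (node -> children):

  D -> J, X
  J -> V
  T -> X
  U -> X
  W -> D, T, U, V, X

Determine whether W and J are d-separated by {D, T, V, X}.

No

Enumerating the 5 paths from W to J and testing each for blocking by {D, T, V, X}:
  1. W → V ← J — V:collider[open] ⇒ active
  2. W → U → X ← D → J — U:chain[open]; X:collider[open]; D:fork[blocks] ⇒ blocked
  3. W → X ← D → J — X:collider[open]; D:fork[blocks] ⇒ blocked
  4. W → T → X ← D → J — T:chain[blocks]; X:collider[open]; D:fork[blocks] ⇒ blocked
  5. W → D → J — D:chain[blocks] ⇒ blocked
Because an active path exists, W and J are not d-separated.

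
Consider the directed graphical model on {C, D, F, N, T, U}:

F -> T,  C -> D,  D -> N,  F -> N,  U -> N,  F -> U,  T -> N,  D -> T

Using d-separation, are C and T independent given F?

There are 4 undirected paths between C and T; checking each against the conditioning set {F}:
  1. C → D → N ← U ← F → T — D:chain[open]; N:collider[blocks]; U:chain[open]; F:fork[blocks] ⇒ blocked
  2. C → D → N ← F → T — D:chain[open]; N:collider[blocks]; F:fork[blocks] ⇒ blocked
  3. C → D → N ← T — D:chain[open]; N:collider[blocks] ⇒ blocked
  4. C → D → T — D:chain[open] ⇒ active
Since the path C → D → T is active, C and T are not d-separated given {F}.

No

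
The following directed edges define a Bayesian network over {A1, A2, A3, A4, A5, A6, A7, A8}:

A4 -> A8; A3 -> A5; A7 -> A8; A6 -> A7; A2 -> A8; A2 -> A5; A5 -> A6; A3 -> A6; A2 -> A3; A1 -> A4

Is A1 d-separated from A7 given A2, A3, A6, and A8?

No

Enumerating the 5 paths from A1 to A7 and testing each for blocking by {A2, A3, A6, A8}:
  1. A1 → A4 → A8 ← A7 — A4:chain[open]; A8:collider[open] ⇒ active
  2. A1 → A4 → A8 ← A2 → A3 → A5 → A6 → A7 — A4:chain[open]; A8:collider[open]; A2:fork[blocks]; A3:chain[blocks]; A5:chain[open]; A6:chain[blocks] ⇒ blocked
  3. A1 → A4 → A8 ← A2 → A3 → A6 → A7 — A4:chain[open]; A8:collider[open]; A2:fork[blocks]; A3:chain[blocks]; A6:chain[blocks] ⇒ blocked
  4. A1 → A4 → A8 ← A2 → A5 ← A3 → A6 → A7 — A4:chain[open]; A8:collider[open]; A2:fork[blocks]; A5:collider[open]; A3:fork[blocks]; A6:chain[blocks] ⇒ blocked
  5. A1 → A4 → A8 ← A2 → A5 → A6 → A7 — A4:chain[open]; A8:collider[open]; A2:fork[blocks]; A5:chain[open]; A6:chain[blocks] ⇒ blocked
At least one path is unblocked, so d-separation fails.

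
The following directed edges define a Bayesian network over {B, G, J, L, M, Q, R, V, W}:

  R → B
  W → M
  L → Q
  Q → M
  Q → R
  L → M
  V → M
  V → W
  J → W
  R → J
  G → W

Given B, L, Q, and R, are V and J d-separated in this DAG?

6 paths connect V and J; each must be blocked for d-separation to hold:
Path 1: V → W ← J
  W is a collider here and neither W nor any of its descendants is conditioned on, so the collider stays closed — the path is blocked at W.
Path 2: V → W → M ← L → Q → R → J
  M is a collider here and neither M nor any of its descendants is conditioned on, so the collider stays closed — the path is blocked at M.
Path 3: V → W → M ← Q → R → J
  M is a collider here and neither M nor any of its descendants is conditioned on, so the collider stays closed — the path is blocked at M.
Path 4: V → M ← W ← J
  M is a collider here and neither M nor any of its descendants is conditioned on, so the collider stays closed — the path is blocked at M.
Path 5: V → M ← L → Q → R → J
  M is a collider here and neither M nor any of its descendants is conditioned on, so the collider stays closed — the path is blocked at M.
Path 6: V → M ← Q → R → J
  M is a collider here and neither M nor any of its descendants is conditioned on, so the collider stays closed — the path is blocked at M.
Since every path is blocked, d-separation holds.

Yes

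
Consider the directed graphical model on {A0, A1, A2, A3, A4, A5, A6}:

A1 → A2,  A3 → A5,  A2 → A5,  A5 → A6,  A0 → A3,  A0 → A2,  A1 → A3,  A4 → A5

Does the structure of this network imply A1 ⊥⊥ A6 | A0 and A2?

There are 4 undirected paths between A1 and A6; checking each against the conditioning set {A0, A2}:
Path 1: A1 → A3 ← A0 → A2 → A5 → A6
  A3 is a collider here and neither A3 nor any of its descendants is conditioned on, so the collider stays closed — the path is blocked at A3.
Path 2: A1 → A3 → A5 → A6
  A3 is a chain and A3 is not conditioned on; A5 is a chain and A5 is not conditioned on — no node blocks this path, so it is active.
Path 3: A1 → A2 ← A0 → A3 → A5 → A6
  A0 is a fork here and A0 is conditioned on, so the path is blocked at A0.
Path 4: A1 → A2 → A5 → A6
  A2 is a chain here and A2 is conditioned on, so the path is blocked at A2.
Since the path A1 → A3 → A5 → A6 is active, A1 and A6 are not d-separated given {A0, A2}.

No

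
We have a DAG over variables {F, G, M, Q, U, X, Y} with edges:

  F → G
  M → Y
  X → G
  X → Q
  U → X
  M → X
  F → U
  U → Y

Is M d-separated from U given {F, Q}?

No

There are 3 undirected paths between M and U; checking each against the conditioning set {F, Q}:
Path 1: M → X → G ← F → U
  G is a collider here and neither G nor any of its descendants is conditioned on, so the collider stays closed — the path is blocked at G.
Path 2: M → X ← U
  X is a collider and its descendant Q is conditioned on, which opens it — no node blocks this path, so it is active.
Path 3: M → Y ← U
  Y is a collider here and neither Y nor any of its descendants is conditioned on, so the collider stays closed — the path is blocked at Y.
Because an active path exists, M and U are not d-separated.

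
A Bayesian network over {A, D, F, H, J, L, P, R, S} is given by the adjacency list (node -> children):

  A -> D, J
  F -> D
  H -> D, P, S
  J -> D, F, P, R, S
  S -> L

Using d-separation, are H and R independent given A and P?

We examine all 5 paths between H and R:
Path 1: H → P ← J → R
  P is a collider and P is conditioned on, which opens it; J is a fork and J is not conditioned on — no node blocks this path, so it is active.
Path 2: H → S ← J → R
  S is a collider here and neither S nor any of its descendants is conditioned on, so the collider stays closed — the path is blocked at S.
Path 3: H → D ← A → J → R
  D is a collider here and neither D nor any of its descendants is conditioned on, so the collider stays closed — the path is blocked at D.
Path 4: H → D ← J → R
  D is a collider here and neither D nor any of its descendants is conditioned on, so the collider stays closed — the path is blocked at D.
Path 5: H → D ← F ← J → R
  D is a collider here and neither D nor any of its descendants is conditioned on, so the collider stays closed — the path is blocked at D.
Since the path H → P ← J → R is active, H and R are not d-separated given {A, P}.

No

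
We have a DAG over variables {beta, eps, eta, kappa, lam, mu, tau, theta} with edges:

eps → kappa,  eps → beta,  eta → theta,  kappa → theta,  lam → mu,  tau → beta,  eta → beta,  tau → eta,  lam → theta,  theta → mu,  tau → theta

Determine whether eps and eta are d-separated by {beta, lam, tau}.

No

6 paths connect eps and eta; each must be blocked for d-separation to hold:
  1. eps → kappa → theta ← tau → eta — kappa:chain[open]; theta:collider[blocks]; tau:fork[blocks] ⇒ blocked
  2. eps → kappa → theta ← tau → beta ← eta — kappa:chain[open]; theta:collider[blocks]; tau:fork[blocks]; beta:collider[open] ⇒ blocked
  3. eps → kappa → theta ← eta — kappa:chain[open]; theta:collider[blocks] ⇒ blocked
  4. eps → beta ← tau → theta ← eta — beta:collider[open]; tau:fork[blocks]; theta:collider[blocks] ⇒ blocked
  5. eps → beta ← tau → eta — beta:collider[open]; tau:fork[blocks] ⇒ blocked
  6. eps → beta ← eta — beta:collider[open] ⇒ active
At least one path is unblocked, so d-separation fails.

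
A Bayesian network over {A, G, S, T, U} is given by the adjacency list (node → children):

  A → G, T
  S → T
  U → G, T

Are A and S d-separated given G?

Enumerating the 2 paths from A to S and testing each for blocking by {G}:
Path 1: A → T ← S
  T is a collider here and neither T nor any of its descendants is conditioned on, so the collider stays closed — the path is blocked at T.
Path 2: A → G ← U → T ← S
  T is a collider here and neither T nor any of its descendants is conditioned on, so the collider stays closed — the path is blocked at T.
Every path is blocked, so A and S are d-separated given {G}.

Yes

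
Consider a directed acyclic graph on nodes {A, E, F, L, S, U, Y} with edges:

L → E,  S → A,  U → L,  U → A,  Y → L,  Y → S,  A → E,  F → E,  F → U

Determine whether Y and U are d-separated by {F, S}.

Yes

Enumerating the 6 paths from Y to U and testing each for blocking by {F, S}:
Path 1: Y → S → A ← U
  S is a chain here and S is conditioned on, so the path is blocked at S.
Path 2: Y → S → A → E ← L ← U
  S is a chain here and S is conditioned on, so the path is blocked at S.
Path 3: Y → S → A → E ← F → U
  S is a chain here and S is conditioned on, so the path is blocked at S.
Path 4: Y → L ← U
  L is a collider here and neither L nor any of its descendants is conditioned on, so the collider stays closed — the path is blocked at L.
Path 5: Y → L → E ← F → U
  E is a collider here and neither E nor any of its descendants is conditioned on, so the collider stays closed — the path is blocked at E.
Path 6: Y → L → E ← A ← U
  E is a collider here and neither E nor any of its descendants is conditioned on, so the collider stays closed — the path is blocked at E.
Every path is blocked, so Y and U are d-separated given {F, S}.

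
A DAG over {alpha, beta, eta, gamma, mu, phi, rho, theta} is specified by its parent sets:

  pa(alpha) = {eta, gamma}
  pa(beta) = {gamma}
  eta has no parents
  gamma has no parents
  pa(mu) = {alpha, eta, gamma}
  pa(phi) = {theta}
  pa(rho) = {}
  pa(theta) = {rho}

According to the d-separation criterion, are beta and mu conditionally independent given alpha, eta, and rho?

We examine all 3 paths between beta and mu:
Path 1: beta ← gamma → mu
  gamma is a fork and gamma is not conditioned on — no node blocks this path, so it is active.
Path 2: beta ← gamma → alpha → mu
  alpha is a chain here and alpha is conditioned on, so the path is blocked at alpha.
Path 3: beta ← gamma → alpha ← eta → mu
  eta is a fork here and eta is conditioned on, so the path is blocked at eta.
At least one path is unblocked, so d-separation fails.

No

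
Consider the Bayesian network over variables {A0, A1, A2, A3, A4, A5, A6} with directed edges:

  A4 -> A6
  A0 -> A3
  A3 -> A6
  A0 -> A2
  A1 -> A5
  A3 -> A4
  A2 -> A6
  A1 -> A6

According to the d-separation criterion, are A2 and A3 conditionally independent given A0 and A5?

There are 3 undirected paths between A2 and A3; checking each against the conditioning set {A0, A5}:
  1. A2 ← A0 → A3 — A0:fork[blocks] ⇒ blocked
  2. A2 → A6 ← A4 ← A3 — A6:collider[blocks]; A4:chain[open] ⇒ blocked
  3. A2 → A6 ← A3 — A6:collider[blocks] ⇒ blocked
Since every path is blocked, d-separation holds.

Yes — A2 and A3 are d-separated given {A0, A5}.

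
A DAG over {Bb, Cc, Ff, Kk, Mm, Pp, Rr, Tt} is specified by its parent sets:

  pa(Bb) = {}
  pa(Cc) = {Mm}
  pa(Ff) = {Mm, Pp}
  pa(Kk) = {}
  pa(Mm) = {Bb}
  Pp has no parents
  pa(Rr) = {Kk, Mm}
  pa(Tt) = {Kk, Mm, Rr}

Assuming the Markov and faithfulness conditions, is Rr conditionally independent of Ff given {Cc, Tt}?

No

Enumerating the 3 paths from Rr to Ff and testing each for blocking by {Cc, Tt}:
Path 1: Rr ← Kk → Tt ← Mm → Ff
  Kk is a fork and Kk is not conditioned on; Tt is a collider and Tt is conditioned on, which opens it; Mm is a fork and Mm is not conditioned on — no node blocks this path, so it is active.
Path 2: Rr → Tt ← Mm → Ff
  Tt is a collider and Tt is conditioned on, which opens it; Mm is a fork and Mm is not conditioned on — no node blocks this path, so it is active.
Path 3: Rr ← Mm → Ff
  Mm is a fork and Mm is not conditioned on — no node blocks this path, so it is active.
Because an active path exists, Rr and Ff are not d-separated.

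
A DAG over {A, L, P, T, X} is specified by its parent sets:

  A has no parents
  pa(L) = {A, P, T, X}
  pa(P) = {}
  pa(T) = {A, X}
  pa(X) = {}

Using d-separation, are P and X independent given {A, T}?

We examine all 3 paths between P and X:
  1. P → L ← A → T ← X — L:collider[blocks]; A:fork[blocks]; T:collider[open] ⇒ blocked
  2. P → L ← T ← X — L:collider[blocks]; T:chain[blocks] ⇒ blocked
  3. P → L ← X — L:collider[blocks] ⇒ blocked
All paths are blocked; P ⊥ X | {A, T} holds.

Yes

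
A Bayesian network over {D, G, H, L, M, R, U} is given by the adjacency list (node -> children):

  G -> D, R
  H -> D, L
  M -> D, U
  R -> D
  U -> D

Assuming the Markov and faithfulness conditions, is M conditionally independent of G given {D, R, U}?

No

There are 4 undirected paths between M and G; checking each against the conditioning set {D, R, U}:
  1. M → D ← G — D:collider[open] ⇒ active
  2. M → D ← R ← G — D:collider[open]; R:chain[blocks] ⇒ blocked
  3. M → U → D ← G — U:chain[blocks]; D:collider[open] ⇒ blocked
  4. M → U → D ← R ← G — U:chain[blocks]; D:collider[open]; R:chain[blocks] ⇒ blocked
At least one path is unblocked, so d-separation fails.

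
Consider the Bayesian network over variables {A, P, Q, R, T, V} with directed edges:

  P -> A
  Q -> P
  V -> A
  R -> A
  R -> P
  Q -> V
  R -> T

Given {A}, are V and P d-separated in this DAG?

No

We examine all 3 paths between V and P:
Path 1: V → A ← R → P
  A is a collider and A is conditioned on, which opens it; R is a fork and R is not conditioned on — no node blocks this path, so it is active.
Path 2: V → A ← P
  A is a collider and A is conditioned on, which opens it — no node blocks this path, so it is active.
Path 3: V ← Q → P
  Q is a fork and Q is not conditioned on — no node blocks this path, so it is active.
At least one path is unblocked, so d-separation fails.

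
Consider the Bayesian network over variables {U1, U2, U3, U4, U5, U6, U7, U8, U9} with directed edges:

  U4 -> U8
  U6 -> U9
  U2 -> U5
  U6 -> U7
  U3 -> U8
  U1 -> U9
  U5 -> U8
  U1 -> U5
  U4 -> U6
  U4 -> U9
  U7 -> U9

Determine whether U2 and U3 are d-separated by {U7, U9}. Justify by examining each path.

Enumerating the 4 paths from U2 to U3 and testing each for blocking by {U7, U9}:
Path 1: U2 → U5 ← U1 → U9 ← U4 → U8 ← U3
  U5 is a collider here and neither U5 nor any of its descendants is conditioned on, so the collider stays closed — the path is blocked at U5.
Path 2: U2 → U5 ← U1 → U9 ← U6 ← U4 → U8 ← U3
  U5 is a collider here and neither U5 nor any of its descendants is conditioned on, so the collider stays closed — the path is blocked at U5.
Path 3: U2 → U5 ← U1 → U9 ← U7 ← U6 ← U4 → U8 ← U3
  U5 is a collider here and neither U5 nor any of its descendants is conditioned on, so the collider stays closed — the path is blocked at U5.
Path 4: U2 → U5 → U8 ← U3
  U8 is a collider here and neither U8 nor any of its descendants is conditioned on, so the collider stays closed — the path is blocked at U8.
All paths are blocked; U2 ⊥ U3 | {U7, U9} holds.

Yes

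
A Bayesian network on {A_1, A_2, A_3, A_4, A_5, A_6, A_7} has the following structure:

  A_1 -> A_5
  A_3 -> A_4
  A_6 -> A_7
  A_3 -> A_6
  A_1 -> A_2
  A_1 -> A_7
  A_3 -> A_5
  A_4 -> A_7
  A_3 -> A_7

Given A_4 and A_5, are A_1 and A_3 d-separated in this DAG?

No

4 paths connect A_1 and A_3; each must be blocked for d-separation to hold:
Path 1: A_1 → A_7 ← A_3
  A_7 is a collider here and neither A_7 nor any of its descendants is conditioned on, so the collider stays closed — the path is blocked at A_7.
Path 2: A_1 → A_7 ← A_6 ← A_3
  A_7 is a collider here and neither A_7 nor any of its descendants is conditioned on, so the collider stays closed — the path is blocked at A_7.
Path 3: A_1 → A_7 ← A_4 ← A_3
  A_7 is a collider here and neither A_7 nor any of its descendants is conditioned on, so the collider stays closed — the path is blocked at A_7.
Path 4: A_1 → A_5 ← A_3
  A_5 is a collider and A_5 is conditioned on, which opens it — no node blocks this path, so it is active.
Since the path A_1 → A_5 ← A_3 is active, A_1 and A_3 are not d-separated given {A_4, A_5}.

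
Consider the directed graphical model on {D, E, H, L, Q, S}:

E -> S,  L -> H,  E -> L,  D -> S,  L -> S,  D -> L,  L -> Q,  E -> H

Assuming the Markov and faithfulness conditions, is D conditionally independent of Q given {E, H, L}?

We examine all 4 paths between D and Q:
Path 1: D → S ← L → Q
  S is a collider here and neither S nor any of its descendants is conditioned on, so the collider stays closed — the path is blocked at S.
Path 2: D → S ← E → L → Q
  S is a collider here and neither S nor any of its descendants is conditioned on, so the collider stays closed — the path is blocked at S.
Path 3: D → S ← E → H ← L → Q
  S is a collider here and neither S nor any of its descendants is conditioned on, so the collider stays closed — the path is blocked at S.
Path 4: D → L → Q
  L is a chain here and L is conditioned on, so the path is blocked at L.
All paths are blocked; D ⊥ Q | {E, H, L} holds.

Yes — D and Q are d-separated given {E, H, L}.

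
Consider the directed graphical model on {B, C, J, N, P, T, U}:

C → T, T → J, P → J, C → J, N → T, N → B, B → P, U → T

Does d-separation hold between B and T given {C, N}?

Yes

We examine all 3 paths between B and T:
Path 1: B → P → J ← C → T
  J is a collider here and neither J nor any of its descendants is conditioned on, so the collider stays closed — the path is blocked at J.
Path 2: B → P → J ← T
  J is a collider here and neither J nor any of its descendants is conditioned on, so the collider stays closed — the path is blocked at J.
Path 3: B ← N → T
  N is a fork here and N is conditioned on, so the path is blocked at N.
All paths are blocked; B ⊥ T | {C, N} holds.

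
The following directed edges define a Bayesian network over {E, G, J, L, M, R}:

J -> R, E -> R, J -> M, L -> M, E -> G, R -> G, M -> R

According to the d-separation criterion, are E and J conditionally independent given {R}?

No

We examine all 4 paths between E and J:
  1. E → R ← J — R:collider[open] ⇒ active
  2. E → R ← M ← J — R:collider[open]; M:chain[open] ⇒ active
  3. E → G ← R ← J — G:collider[blocks]; R:chain[blocks] ⇒ blocked
  4. E → G ← R ← M ← J — G:collider[blocks]; R:chain[blocks]; M:chain[open] ⇒ blocked
Since the path E → R ← J is active, E and J are not d-separated given {R}.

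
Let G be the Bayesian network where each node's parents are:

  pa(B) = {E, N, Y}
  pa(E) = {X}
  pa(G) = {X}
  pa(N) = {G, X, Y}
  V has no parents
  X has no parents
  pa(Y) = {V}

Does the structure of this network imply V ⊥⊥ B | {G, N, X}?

Enumerating the 4 paths from V to B and testing each for blocking by {G, N, X}:
Path 1: V → Y → B
  Y is a chain and Y is not conditioned on — no node blocks this path, so it is active.
Path 2: V → Y → N ← X → E → B
  X is a fork here and X is conditioned on, so the path is blocked at X.
Path 3: V → Y → N → B
  N is a chain here and N is conditioned on, so the path is blocked at N.
Path 4: V → Y → N ← G ← X → E → B
  G is a chain here and G is conditioned on, so the path is blocked at G.
At least one path is unblocked, so d-separation fails.

No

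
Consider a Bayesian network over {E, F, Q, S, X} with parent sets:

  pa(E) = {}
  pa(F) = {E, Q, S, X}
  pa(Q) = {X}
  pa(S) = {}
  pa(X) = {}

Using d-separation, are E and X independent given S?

Yes

There are 2 undirected paths between E and X; checking each against the conditioning set {S}:
  1. E → F ← X — F:collider[blocks] ⇒ blocked
  2. E → F ← Q ← X — F:collider[blocks]; Q:chain[open] ⇒ blocked
All paths are blocked; E ⊥ X | {S} holds.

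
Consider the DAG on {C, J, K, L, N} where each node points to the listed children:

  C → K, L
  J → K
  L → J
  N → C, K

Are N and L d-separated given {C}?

4 paths connect N and L; each must be blocked for d-separation to hold:
  1. N → C → L — C:chain[blocks] ⇒ blocked
  2. N → C → K ← J ← L — C:chain[blocks]; K:collider[blocks]; J:chain[open] ⇒ blocked
  3. N → K ← C → L — K:collider[blocks]; C:fork[blocks] ⇒ blocked
  4. N → K ← J ← L — K:collider[blocks]; J:chain[open] ⇒ blocked
Every path is blocked, so N and L are d-separated given {C}.

Yes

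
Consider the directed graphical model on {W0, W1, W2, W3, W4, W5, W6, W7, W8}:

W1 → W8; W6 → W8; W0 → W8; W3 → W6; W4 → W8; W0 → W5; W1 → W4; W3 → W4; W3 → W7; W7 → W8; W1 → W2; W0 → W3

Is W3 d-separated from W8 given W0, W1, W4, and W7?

No

There are 5 undirected paths between W3 and W8; checking each against the conditioning set {W0, W1, W4, W7}:
Path 1: W3 → W6 → W8
  W6 is a chain and W6 is not conditioned on — no node blocks this path, so it is active.
Path 2: W3 → W4 → W8
  W4 is a chain here and W4 is conditioned on, so the path is blocked at W4.
Path 3: W3 → W4 ← W1 → W8
  W1 is a fork here and W1 is conditioned on, so the path is blocked at W1.
Path 4: W3 → W7 → W8
  W7 is a chain here and W7 is conditioned on, so the path is blocked at W7.
Path 5: W3 ← W0 → W8
  W0 is a fork here and W0 is conditioned on, so the path is blocked at W0.
Since the path W3 → W6 → W8 is active, W3 and W8 are not d-separated given {W0, W1, W4, W7}.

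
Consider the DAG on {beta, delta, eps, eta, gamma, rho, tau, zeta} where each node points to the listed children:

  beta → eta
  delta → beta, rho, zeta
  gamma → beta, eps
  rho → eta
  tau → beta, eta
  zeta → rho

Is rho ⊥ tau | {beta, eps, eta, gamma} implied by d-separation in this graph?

There are 6 undirected paths between rho and tau; checking each against the conditioning set {beta, eps, eta, gamma}:
Path 1: rho → eta ← tau
  eta is a collider and eta is conditioned on, which opens it — no node blocks this path, so it is active.
Path 2: rho → eta ← beta ← tau
  beta is a chain here and beta is conditioned on, so the path is blocked at beta.
Path 3: rho ← zeta ← delta → beta → eta ← tau
  beta is a chain here and beta is conditioned on, so the path is blocked at beta.
Path 4: rho ← zeta ← delta → beta ← tau
  zeta is a chain and zeta is not conditioned on; delta is a fork and delta is not conditioned on; beta is a collider and beta is conditioned on, which opens it — no node blocks this path, so it is active.
Path 5: rho ← delta → beta → eta ← tau
  beta is a chain here and beta is conditioned on, so the path is blocked at beta.
Path 6: rho ← delta → beta ← tau
  delta is a fork and delta is not conditioned on; beta is a collider and beta is conditioned on, which opens it — no node blocks this path, so it is active.
Because an active path exists, rho and tau are not d-separated.

No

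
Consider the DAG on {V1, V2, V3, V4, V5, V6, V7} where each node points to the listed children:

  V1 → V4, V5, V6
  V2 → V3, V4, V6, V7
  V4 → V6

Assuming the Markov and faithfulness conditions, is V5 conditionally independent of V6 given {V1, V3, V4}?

3 paths connect V5 and V6; each must be blocked for d-separation to hold:
Path 1: V5 ← V1 → V6
  V1 is a fork here and V1 is conditioned on, so the path is blocked at V1.
Path 2: V5 ← V1 → V4 → V6
  V1 is a fork here and V1 is conditioned on, so the path is blocked at V1.
Path 3: V5 ← V1 → V4 ← V2 → V6
  V1 is a fork here and V1 is conditioned on, so the path is blocked at V1.
All paths are blocked; V5 ⊥ V6 | {V1, V3, V4} holds.

Yes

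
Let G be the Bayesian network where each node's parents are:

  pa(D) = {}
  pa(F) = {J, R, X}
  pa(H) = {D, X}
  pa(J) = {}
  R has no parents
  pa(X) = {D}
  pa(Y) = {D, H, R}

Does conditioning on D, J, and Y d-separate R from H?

No — R and H are not d-separated given {D, J, Y}.

6 paths connect R and H; each must be blocked for d-separation to hold:
  1. R → F ← X ← D → H — F:collider[blocks]; X:chain[open]; D:fork[blocks] ⇒ blocked
  2. R → F ← X ← D → Y ← H — F:collider[blocks]; X:chain[open]; D:fork[blocks]; Y:collider[open] ⇒ blocked
  3. R → F ← X → H — F:collider[blocks]; X:fork[open] ⇒ blocked
  4. R → Y ← D → X → H — Y:collider[open]; D:fork[blocks]; X:chain[open] ⇒ blocked
  5. R → Y ← D → H — Y:collider[open]; D:fork[blocks] ⇒ blocked
  6. R → Y ← H — Y:collider[open] ⇒ active
Since the path R → Y ← H is active, R and H are not d-separated given {D, J, Y}.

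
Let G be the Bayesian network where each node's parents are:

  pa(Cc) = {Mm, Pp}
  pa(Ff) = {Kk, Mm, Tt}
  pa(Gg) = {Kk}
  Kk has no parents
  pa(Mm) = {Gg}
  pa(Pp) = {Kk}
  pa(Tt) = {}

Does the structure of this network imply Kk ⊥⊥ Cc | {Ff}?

There are 3 undirected paths between Kk and Cc; checking each against the conditioning set {Ff}:
  1. Kk → Pp → Cc — Pp:chain[open] ⇒ active
  2. Kk → Gg → Mm → Cc — Gg:chain[open]; Mm:chain[open] ⇒ active
  3. Kk → Ff ← Mm → Cc — Ff:collider[open]; Mm:fork[open] ⇒ active
Since the path Kk → Pp → Cc is active, Kk and Cc are not d-separated given {Ff}.

No — Kk and Cc are not d-separated given {Ff}.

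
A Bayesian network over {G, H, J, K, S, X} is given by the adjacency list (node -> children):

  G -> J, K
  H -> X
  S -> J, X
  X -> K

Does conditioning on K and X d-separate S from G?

We examine all 2 paths between S and G:
Path 1: S → X → K ← G
  X is a chain here and X is conditioned on, so the path is blocked at X.
Path 2: S → J ← G
  J is a collider here and neither J nor any of its descendants is conditioned on, so the collider stays closed — the path is blocked at J.
Every path is blocked, so S and G are d-separated given {K, X}.

Yes — S and G are d-separated given {K, X}.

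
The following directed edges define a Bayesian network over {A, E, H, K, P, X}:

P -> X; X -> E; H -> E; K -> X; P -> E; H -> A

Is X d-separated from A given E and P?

No

There are 2 undirected paths between X and A; checking each against the conditioning set {E, P}:
Path 1: X ← P → E ← H → A
  P is a fork here and P is conditioned on, so the path is blocked at P.
Path 2: X → E ← H → A
  E is a collider and E is conditioned on, which opens it; H is a fork and H is not conditioned on — no node blocks this path, so it is active.
Since the path X → E ← H → A is active, X and A are not d-separated given {E, P}.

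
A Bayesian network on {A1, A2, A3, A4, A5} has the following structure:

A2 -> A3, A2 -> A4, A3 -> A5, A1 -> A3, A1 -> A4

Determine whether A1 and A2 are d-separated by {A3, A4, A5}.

No

2 paths connect A1 and A2; each must be blocked for d-separation to hold:
  1. A1 → A4 ← A2 — A4:collider[open] ⇒ active
  2. A1 → A3 ← A2 — A3:collider[open] ⇒ active
Because an active path exists, A1 and A2 are not d-separated.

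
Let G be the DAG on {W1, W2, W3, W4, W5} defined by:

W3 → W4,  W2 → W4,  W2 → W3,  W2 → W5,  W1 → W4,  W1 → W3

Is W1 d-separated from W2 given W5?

Yes

We examine all 4 paths between W1 and W2:
Path 1: W1 → W4 ← W2
  W4 is a collider here and neither W4 nor any of its descendants is conditioned on, so the collider stays closed — the path is blocked at W4.
Path 2: W1 → W4 ← W3 ← W2
  W4 is a collider here and neither W4 nor any of its descendants is conditioned on, so the collider stays closed — the path is blocked at W4.
Path 3: W1 → W3 → W4 ← W2
  W4 is a collider here and neither W4 nor any of its descendants is conditioned on, so the collider stays closed — the path is blocked at W4.
Path 4: W1 → W3 ← W2
  W3 is a collider here and neither W3 nor any of its descendants is conditioned on, so the collider stays closed — the path is blocked at W3.
Every path is blocked, so W1 and W2 are d-separated given {W5}.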